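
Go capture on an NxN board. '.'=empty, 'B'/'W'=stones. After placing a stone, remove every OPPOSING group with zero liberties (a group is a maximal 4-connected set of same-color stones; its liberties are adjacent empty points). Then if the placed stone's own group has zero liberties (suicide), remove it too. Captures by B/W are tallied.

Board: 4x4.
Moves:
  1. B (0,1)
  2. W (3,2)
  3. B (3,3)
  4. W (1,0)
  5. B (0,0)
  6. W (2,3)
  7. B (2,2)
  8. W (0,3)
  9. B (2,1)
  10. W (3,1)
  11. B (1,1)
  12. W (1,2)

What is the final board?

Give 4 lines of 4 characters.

Answer: BB.W
WBW.
.BBW
.WW.

Derivation:
Move 1: B@(0,1) -> caps B=0 W=0
Move 2: W@(3,2) -> caps B=0 W=0
Move 3: B@(3,3) -> caps B=0 W=0
Move 4: W@(1,0) -> caps B=0 W=0
Move 5: B@(0,0) -> caps B=0 W=0
Move 6: W@(2,3) -> caps B=0 W=1
Move 7: B@(2,2) -> caps B=0 W=1
Move 8: W@(0,3) -> caps B=0 W=1
Move 9: B@(2,1) -> caps B=0 W=1
Move 10: W@(3,1) -> caps B=0 W=1
Move 11: B@(1,1) -> caps B=0 W=1
Move 12: W@(1,2) -> caps B=0 W=1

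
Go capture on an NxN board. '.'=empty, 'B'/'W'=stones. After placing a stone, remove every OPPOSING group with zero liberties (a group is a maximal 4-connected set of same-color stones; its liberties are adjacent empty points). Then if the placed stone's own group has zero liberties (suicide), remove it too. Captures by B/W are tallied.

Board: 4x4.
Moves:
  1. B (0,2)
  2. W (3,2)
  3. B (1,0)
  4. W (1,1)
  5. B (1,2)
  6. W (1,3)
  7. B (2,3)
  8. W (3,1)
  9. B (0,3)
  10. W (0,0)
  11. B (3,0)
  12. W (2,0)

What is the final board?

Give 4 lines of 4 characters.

Move 1: B@(0,2) -> caps B=0 W=0
Move 2: W@(3,2) -> caps B=0 W=0
Move 3: B@(1,0) -> caps B=0 W=0
Move 4: W@(1,1) -> caps B=0 W=0
Move 5: B@(1,2) -> caps B=0 W=0
Move 6: W@(1,3) -> caps B=0 W=0
Move 7: B@(2,3) -> caps B=0 W=0
Move 8: W@(3,1) -> caps B=0 W=0
Move 9: B@(0,3) -> caps B=1 W=0
Move 10: W@(0,0) -> caps B=1 W=0
Move 11: B@(3,0) -> caps B=1 W=0
Move 12: W@(2,0) -> caps B=1 W=2

Answer: W.BB
.WB.
W..B
.WW.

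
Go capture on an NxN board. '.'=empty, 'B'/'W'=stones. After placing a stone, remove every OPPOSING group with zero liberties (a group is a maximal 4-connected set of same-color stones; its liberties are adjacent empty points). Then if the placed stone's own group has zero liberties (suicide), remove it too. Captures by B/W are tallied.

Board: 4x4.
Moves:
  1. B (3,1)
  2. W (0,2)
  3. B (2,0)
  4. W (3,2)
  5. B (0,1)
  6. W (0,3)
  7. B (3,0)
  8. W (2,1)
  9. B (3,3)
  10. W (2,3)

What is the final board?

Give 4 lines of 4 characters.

Answer: .BWW
....
BW.W
BBW.

Derivation:
Move 1: B@(3,1) -> caps B=0 W=0
Move 2: W@(0,2) -> caps B=0 W=0
Move 3: B@(2,0) -> caps B=0 W=0
Move 4: W@(3,2) -> caps B=0 W=0
Move 5: B@(0,1) -> caps B=0 W=0
Move 6: W@(0,3) -> caps B=0 W=0
Move 7: B@(3,0) -> caps B=0 W=0
Move 8: W@(2,1) -> caps B=0 W=0
Move 9: B@(3,3) -> caps B=0 W=0
Move 10: W@(2,3) -> caps B=0 W=1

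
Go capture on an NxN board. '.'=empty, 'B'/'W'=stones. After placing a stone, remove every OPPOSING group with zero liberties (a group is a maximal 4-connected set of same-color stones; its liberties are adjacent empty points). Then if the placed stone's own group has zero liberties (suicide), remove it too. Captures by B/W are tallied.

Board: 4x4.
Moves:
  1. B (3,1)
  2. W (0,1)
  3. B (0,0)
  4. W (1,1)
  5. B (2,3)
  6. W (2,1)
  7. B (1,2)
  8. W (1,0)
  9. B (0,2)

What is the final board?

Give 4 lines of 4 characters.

Answer: .WB.
WWB.
.W.B
.B..

Derivation:
Move 1: B@(3,1) -> caps B=0 W=0
Move 2: W@(0,1) -> caps B=0 W=0
Move 3: B@(0,0) -> caps B=0 W=0
Move 4: W@(1,1) -> caps B=0 W=0
Move 5: B@(2,3) -> caps B=0 W=0
Move 6: W@(2,1) -> caps B=0 W=0
Move 7: B@(1,2) -> caps B=0 W=0
Move 8: W@(1,0) -> caps B=0 W=1
Move 9: B@(0,2) -> caps B=0 W=1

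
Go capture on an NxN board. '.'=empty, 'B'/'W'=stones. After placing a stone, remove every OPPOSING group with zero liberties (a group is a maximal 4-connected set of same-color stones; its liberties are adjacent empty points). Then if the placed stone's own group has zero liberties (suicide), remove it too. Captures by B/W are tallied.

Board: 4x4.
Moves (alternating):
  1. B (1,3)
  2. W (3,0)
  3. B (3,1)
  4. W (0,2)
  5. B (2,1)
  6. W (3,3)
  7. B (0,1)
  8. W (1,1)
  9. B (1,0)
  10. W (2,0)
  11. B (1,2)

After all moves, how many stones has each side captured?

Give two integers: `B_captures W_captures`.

Answer: 1 0

Derivation:
Move 1: B@(1,3) -> caps B=0 W=0
Move 2: W@(3,0) -> caps B=0 W=0
Move 3: B@(3,1) -> caps B=0 W=0
Move 4: W@(0,2) -> caps B=0 W=0
Move 5: B@(2,1) -> caps B=0 W=0
Move 6: W@(3,3) -> caps B=0 W=0
Move 7: B@(0,1) -> caps B=0 W=0
Move 8: W@(1,1) -> caps B=0 W=0
Move 9: B@(1,0) -> caps B=0 W=0
Move 10: W@(2,0) -> caps B=0 W=0
Move 11: B@(1,2) -> caps B=1 W=0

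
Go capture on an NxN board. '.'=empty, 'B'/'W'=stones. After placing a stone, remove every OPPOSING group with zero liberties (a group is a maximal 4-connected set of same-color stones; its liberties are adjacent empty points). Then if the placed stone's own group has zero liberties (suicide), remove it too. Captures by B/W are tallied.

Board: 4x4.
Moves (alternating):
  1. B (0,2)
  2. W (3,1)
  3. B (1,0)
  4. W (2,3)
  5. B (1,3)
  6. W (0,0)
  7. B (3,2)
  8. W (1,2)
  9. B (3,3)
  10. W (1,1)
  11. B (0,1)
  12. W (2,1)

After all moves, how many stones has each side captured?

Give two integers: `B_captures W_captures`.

Move 1: B@(0,2) -> caps B=0 W=0
Move 2: W@(3,1) -> caps B=0 W=0
Move 3: B@(1,0) -> caps B=0 W=0
Move 4: W@(2,3) -> caps B=0 W=0
Move 5: B@(1,3) -> caps B=0 W=0
Move 6: W@(0,0) -> caps B=0 W=0
Move 7: B@(3,2) -> caps B=0 W=0
Move 8: W@(1,2) -> caps B=0 W=0
Move 9: B@(3,3) -> caps B=0 W=0
Move 10: W@(1,1) -> caps B=0 W=0
Move 11: B@(0,1) -> caps B=1 W=0
Move 12: W@(2,1) -> caps B=1 W=0

Answer: 1 0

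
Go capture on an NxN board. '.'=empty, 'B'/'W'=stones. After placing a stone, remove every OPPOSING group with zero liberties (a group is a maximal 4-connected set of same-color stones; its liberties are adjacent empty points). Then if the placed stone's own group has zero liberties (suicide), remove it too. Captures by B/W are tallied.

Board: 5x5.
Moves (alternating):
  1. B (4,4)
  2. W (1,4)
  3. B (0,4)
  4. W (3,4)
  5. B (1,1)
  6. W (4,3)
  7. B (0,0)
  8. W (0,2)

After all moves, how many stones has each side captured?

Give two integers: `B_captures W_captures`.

Move 1: B@(4,4) -> caps B=0 W=0
Move 2: W@(1,4) -> caps B=0 W=0
Move 3: B@(0,4) -> caps B=0 W=0
Move 4: W@(3,4) -> caps B=0 W=0
Move 5: B@(1,1) -> caps B=0 W=0
Move 6: W@(4,3) -> caps B=0 W=1
Move 7: B@(0,0) -> caps B=0 W=1
Move 8: W@(0,2) -> caps B=0 W=1

Answer: 0 1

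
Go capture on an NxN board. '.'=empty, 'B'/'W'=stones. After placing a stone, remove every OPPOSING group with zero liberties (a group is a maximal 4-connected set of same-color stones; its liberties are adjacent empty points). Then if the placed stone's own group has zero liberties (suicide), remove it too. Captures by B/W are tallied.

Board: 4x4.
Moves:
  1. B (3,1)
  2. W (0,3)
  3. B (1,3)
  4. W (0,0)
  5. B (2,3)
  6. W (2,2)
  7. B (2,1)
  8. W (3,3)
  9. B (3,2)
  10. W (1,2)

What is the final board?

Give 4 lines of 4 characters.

Move 1: B@(3,1) -> caps B=0 W=0
Move 2: W@(0,3) -> caps B=0 W=0
Move 3: B@(1,3) -> caps B=0 W=0
Move 4: W@(0,0) -> caps B=0 W=0
Move 5: B@(2,3) -> caps B=0 W=0
Move 6: W@(2,2) -> caps B=0 W=0
Move 7: B@(2,1) -> caps B=0 W=0
Move 8: W@(3,3) -> caps B=0 W=0
Move 9: B@(3,2) -> caps B=1 W=0
Move 10: W@(1,2) -> caps B=1 W=0

Answer: W..W
..WB
.BWB
.BB.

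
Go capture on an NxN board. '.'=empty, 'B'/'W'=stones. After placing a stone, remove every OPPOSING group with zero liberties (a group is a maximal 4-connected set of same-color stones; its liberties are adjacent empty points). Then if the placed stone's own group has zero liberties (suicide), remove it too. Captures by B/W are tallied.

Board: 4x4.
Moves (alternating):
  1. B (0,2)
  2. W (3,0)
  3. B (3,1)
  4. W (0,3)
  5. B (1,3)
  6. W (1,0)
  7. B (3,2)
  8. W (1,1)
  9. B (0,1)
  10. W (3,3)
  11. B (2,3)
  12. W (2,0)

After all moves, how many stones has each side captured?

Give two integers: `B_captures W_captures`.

Answer: 2 0

Derivation:
Move 1: B@(0,2) -> caps B=0 W=0
Move 2: W@(3,0) -> caps B=0 W=0
Move 3: B@(3,1) -> caps B=0 W=0
Move 4: W@(0,3) -> caps B=0 W=0
Move 5: B@(1,3) -> caps B=1 W=0
Move 6: W@(1,0) -> caps B=1 W=0
Move 7: B@(3,2) -> caps B=1 W=0
Move 8: W@(1,1) -> caps B=1 W=0
Move 9: B@(0,1) -> caps B=1 W=0
Move 10: W@(3,3) -> caps B=1 W=0
Move 11: B@(2,3) -> caps B=2 W=0
Move 12: W@(2,0) -> caps B=2 W=0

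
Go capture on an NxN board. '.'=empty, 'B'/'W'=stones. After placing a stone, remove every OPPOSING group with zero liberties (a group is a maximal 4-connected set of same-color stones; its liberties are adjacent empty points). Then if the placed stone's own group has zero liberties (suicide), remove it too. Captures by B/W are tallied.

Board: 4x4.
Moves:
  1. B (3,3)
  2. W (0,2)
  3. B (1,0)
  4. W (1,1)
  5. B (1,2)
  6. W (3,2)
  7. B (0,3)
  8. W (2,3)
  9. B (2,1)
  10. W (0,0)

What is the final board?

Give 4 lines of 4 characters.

Answer: W.WB
BWB.
.B.W
..W.

Derivation:
Move 1: B@(3,3) -> caps B=0 W=0
Move 2: W@(0,2) -> caps B=0 W=0
Move 3: B@(1,0) -> caps B=0 W=0
Move 4: W@(1,1) -> caps B=0 W=0
Move 5: B@(1,2) -> caps B=0 W=0
Move 6: W@(3,2) -> caps B=0 W=0
Move 7: B@(0,3) -> caps B=0 W=0
Move 8: W@(2,3) -> caps B=0 W=1
Move 9: B@(2,1) -> caps B=0 W=1
Move 10: W@(0,0) -> caps B=0 W=1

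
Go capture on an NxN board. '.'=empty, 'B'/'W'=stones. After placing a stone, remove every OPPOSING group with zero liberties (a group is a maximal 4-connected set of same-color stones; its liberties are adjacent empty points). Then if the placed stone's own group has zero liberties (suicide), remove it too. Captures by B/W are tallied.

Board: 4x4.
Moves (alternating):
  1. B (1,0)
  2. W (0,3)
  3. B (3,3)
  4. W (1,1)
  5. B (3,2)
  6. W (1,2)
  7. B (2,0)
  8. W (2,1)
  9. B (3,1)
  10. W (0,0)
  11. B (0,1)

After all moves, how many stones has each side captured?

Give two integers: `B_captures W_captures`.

Answer: 1 0

Derivation:
Move 1: B@(1,0) -> caps B=0 W=0
Move 2: W@(0,3) -> caps B=0 W=0
Move 3: B@(3,3) -> caps B=0 W=0
Move 4: W@(1,1) -> caps B=0 W=0
Move 5: B@(3,2) -> caps B=0 W=0
Move 6: W@(1,2) -> caps B=0 W=0
Move 7: B@(2,0) -> caps B=0 W=0
Move 8: W@(2,1) -> caps B=0 W=0
Move 9: B@(3,1) -> caps B=0 W=0
Move 10: W@(0,0) -> caps B=0 W=0
Move 11: B@(0,1) -> caps B=1 W=0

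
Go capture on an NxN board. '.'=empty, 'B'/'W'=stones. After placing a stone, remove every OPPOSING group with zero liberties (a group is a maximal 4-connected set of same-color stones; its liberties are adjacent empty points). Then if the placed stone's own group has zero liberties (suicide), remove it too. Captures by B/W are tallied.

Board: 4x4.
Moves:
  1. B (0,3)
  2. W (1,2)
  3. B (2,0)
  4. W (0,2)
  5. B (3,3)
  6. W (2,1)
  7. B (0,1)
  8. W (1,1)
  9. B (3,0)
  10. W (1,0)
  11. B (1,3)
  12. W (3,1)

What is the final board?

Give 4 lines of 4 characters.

Answer: .BWB
WWWB
.W..
.W.B

Derivation:
Move 1: B@(0,3) -> caps B=0 W=0
Move 2: W@(1,2) -> caps B=0 W=0
Move 3: B@(2,0) -> caps B=0 W=0
Move 4: W@(0,2) -> caps B=0 W=0
Move 5: B@(3,3) -> caps B=0 W=0
Move 6: W@(2,1) -> caps B=0 W=0
Move 7: B@(0,1) -> caps B=0 W=0
Move 8: W@(1,1) -> caps B=0 W=0
Move 9: B@(3,0) -> caps B=0 W=0
Move 10: W@(1,0) -> caps B=0 W=0
Move 11: B@(1,3) -> caps B=0 W=0
Move 12: W@(3,1) -> caps B=0 W=2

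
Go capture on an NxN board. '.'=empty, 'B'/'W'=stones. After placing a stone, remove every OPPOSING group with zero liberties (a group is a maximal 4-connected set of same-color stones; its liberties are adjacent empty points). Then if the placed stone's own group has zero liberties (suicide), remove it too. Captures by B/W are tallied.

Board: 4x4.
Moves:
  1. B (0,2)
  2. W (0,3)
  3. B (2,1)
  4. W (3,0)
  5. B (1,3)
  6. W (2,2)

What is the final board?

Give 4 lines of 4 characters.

Move 1: B@(0,2) -> caps B=0 W=0
Move 2: W@(0,3) -> caps B=0 W=0
Move 3: B@(2,1) -> caps B=0 W=0
Move 4: W@(3,0) -> caps B=0 W=0
Move 5: B@(1,3) -> caps B=1 W=0
Move 6: W@(2,2) -> caps B=1 W=0

Answer: ..B.
...B
.BW.
W...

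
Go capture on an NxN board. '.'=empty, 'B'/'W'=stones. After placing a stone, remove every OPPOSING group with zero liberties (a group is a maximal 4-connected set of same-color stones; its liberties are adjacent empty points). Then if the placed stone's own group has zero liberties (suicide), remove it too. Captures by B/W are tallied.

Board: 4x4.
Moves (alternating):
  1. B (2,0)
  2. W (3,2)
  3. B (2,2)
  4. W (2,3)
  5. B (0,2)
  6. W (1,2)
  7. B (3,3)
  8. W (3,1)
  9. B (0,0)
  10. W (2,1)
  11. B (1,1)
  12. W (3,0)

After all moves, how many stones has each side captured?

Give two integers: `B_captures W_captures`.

Answer: 0 1

Derivation:
Move 1: B@(2,0) -> caps B=0 W=0
Move 2: W@(3,2) -> caps B=0 W=0
Move 3: B@(2,2) -> caps B=0 W=0
Move 4: W@(2,3) -> caps B=0 W=0
Move 5: B@(0,2) -> caps B=0 W=0
Move 6: W@(1,2) -> caps B=0 W=0
Move 7: B@(3,3) -> caps B=0 W=0
Move 8: W@(3,1) -> caps B=0 W=0
Move 9: B@(0,0) -> caps B=0 W=0
Move 10: W@(2,1) -> caps B=0 W=1
Move 11: B@(1,1) -> caps B=0 W=1
Move 12: W@(3,0) -> caps B=0 W=1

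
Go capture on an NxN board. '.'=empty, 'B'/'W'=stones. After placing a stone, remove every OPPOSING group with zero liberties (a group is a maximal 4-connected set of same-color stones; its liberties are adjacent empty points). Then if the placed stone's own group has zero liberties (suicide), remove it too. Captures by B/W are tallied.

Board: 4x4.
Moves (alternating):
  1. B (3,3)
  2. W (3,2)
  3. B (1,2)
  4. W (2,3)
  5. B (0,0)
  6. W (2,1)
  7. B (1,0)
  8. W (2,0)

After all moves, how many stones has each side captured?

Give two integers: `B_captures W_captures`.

Answer: 0 1

Derivation:
Move 1: B@(3,3) -> caps B=0 W=0
Move 2: W@(3,2) -> caps B=0 W=0
Move 3: B@(1,2) -> caps B=0 W=0
Move 4: W@(2,3) -> caps B=0 W=1
Move 5: B@(0,0) -> caps B=0 W=1
Move 6: W@(2,1) -> caps B=0 W=1
Move 7: B@(1,0) -> caps B=0 W=1
Move 8: W@(2,0) -> caps B=0 W=1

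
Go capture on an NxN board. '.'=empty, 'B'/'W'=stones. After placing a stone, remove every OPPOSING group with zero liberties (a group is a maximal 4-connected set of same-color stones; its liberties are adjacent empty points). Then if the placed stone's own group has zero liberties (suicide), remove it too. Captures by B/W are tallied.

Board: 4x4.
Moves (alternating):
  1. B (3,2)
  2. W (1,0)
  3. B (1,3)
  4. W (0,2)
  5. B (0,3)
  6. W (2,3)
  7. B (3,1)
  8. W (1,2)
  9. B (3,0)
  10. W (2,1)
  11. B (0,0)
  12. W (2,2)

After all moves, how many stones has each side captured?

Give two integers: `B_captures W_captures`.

Answer: 0 2

Derivation:
Move 1: B@(3,2) -> caps B=0 W=0
Move 2: W@(1,0) -> caps B=0 W=0
Move 3: B@(1,3) -> caps B=0 W=0
Move 4: W@(0,2) -> caps B=0 W=0
Move 5: B@(0,3) -> caps B=0 W=0
Move 6: W@(2,3) -> caps B=0 W=0
Move 7: B@(3,1) -> caps B=0 W=0
Move 8: W@(1,2) -> caps B=0 W=2
Move 9: B@(3,0) -> caps B=0 W=2
Move 10: W@(2,1) -> caps B=0 W=2
Move 11: B@(0,0) -> caps B=0 W=2
Move 12: W@(2,2) -> caps B=0 W=2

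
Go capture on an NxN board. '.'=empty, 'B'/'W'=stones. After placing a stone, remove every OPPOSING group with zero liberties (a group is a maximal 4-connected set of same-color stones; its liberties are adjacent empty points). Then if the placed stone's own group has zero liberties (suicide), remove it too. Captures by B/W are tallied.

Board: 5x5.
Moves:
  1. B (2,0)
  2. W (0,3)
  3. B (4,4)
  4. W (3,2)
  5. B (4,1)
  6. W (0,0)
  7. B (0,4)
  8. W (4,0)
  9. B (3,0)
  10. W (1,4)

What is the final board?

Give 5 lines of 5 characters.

Answer: W..W.
....W
B....
B.W..
.B..B

Derivation:
Move 1: B@(2,0) -> caps B=0 W=0
Move 2: W@(0,3) -> caps B=0 W=0
Move 3: B@(4,4) -> caps B=0 W=0
Move 4: W@(3,2) -> caps B=0 W=0
Move 5: B@(4,1) -> caps B=0 W=0
Move 6: W@(0,0) -> caps B=0 W=0
Move 7: B@(0,4) -> caps B=0 W=0
Move 8: W@(4,0) -> caps B=0 W=0
Move 9: B@(3,0) -> caps B=1 W=0
Move 10: W@(1,4) -> caps B=1 W=1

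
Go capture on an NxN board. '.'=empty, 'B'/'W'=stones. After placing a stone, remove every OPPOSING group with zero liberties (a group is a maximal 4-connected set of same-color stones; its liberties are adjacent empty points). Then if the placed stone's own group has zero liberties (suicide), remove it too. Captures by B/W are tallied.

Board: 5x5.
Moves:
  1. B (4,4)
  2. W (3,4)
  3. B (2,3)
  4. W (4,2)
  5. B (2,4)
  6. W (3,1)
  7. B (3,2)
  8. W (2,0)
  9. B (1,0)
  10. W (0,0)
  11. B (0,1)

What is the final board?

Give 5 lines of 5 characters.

Answer: .B...
B....
W..BB
.WB.W
..W.B

Derivation:
Move 1: B@(4,4) -> caps B=0 W=0
Move 2: W@(3,4) -> caps B=0 W=0
Move 3: B@(2,3) -> caps B=0 W=0
Move 4: W@(4,2) -> caps B=0 W=0
Move 5: B@(2,4) -> caps B=0 W=0
Move 6: W@(3,1) -> caps B=0 W=0
Move 7: B@(3,2) -> caps B=0 W=0
Move 8: W@(2,0) -> caps B=0 W=0
Move 9: B@(1,0) -> caps B=0 W=0
Move 10: W@(0,0) -> caps B=0 W=0
Move 11: B@(0,1) -> caps B=1 W=0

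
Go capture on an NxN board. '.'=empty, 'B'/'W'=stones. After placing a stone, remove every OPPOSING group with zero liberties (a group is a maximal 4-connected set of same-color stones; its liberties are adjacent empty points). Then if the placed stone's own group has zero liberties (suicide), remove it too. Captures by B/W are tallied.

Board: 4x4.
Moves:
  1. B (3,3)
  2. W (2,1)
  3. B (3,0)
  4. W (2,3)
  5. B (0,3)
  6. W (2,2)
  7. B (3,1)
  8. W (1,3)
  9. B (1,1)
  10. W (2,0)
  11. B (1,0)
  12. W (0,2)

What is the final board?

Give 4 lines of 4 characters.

Answer: ..W.
BB.W
WWWW
BB.B

Derivation:
Move 1: B@(3,3) -> caps B=0 W=0
Move 2: W@(2,1) -> caps B=0 W=0
Move 3: B@(3,0) -> caps B=0 W=0
Move 4: W@(2,3) -> caps B=0 W=0
Move 5: B@(0,3) -> caps B=0 W=0
Move 6: W@(2,2) -> caps B=0 W=0
Move 7: B@(3,1) -> caps B=0 W=0
Move 8: W@(1,3) -> caps B=0 W=0
Move 9: B@(1,1) -> caps B=0 W=0
Move 10: W@(2,0) -> caps B=0 W=0
Move 11: B@(1,0) -> caps B=0 W=0
Move 12: W@(0,2) -> caps B=0 W=1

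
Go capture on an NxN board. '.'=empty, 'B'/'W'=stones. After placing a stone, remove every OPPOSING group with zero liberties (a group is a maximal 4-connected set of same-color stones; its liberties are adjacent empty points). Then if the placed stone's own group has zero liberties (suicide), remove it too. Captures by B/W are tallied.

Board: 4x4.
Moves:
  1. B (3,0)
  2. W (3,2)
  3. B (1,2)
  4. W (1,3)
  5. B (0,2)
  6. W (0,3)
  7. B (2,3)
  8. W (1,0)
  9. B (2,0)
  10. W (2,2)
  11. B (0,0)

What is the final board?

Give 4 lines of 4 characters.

Answer: B.B.
W.B.
B.WB
B.W.

Derivation:
Move 1: B@(3,0) -> caps B=0 W=0
Move 2: W@(3,2) -> caps B=0 W=0
Move 3: B@(1,2) -> caps B=0 W=0
Move 4: W@(1,3) -> caps B=0 W=0
Move 5: B@(0,2) -> caps B=0 W=0
Move 6: W@(0,3) -> caps B=0 W=0
Move 7: B@(2,3) -> caps B=2 W=0
Move 8: W@(1,0) -> caps B=2 W=0
Move 9: B@(2,0) -> caps B=2 W=0
Move 10: W@(2,2) -> caps B=2 W=0
Move 11: B@(0,0) -> caps B=2 W=0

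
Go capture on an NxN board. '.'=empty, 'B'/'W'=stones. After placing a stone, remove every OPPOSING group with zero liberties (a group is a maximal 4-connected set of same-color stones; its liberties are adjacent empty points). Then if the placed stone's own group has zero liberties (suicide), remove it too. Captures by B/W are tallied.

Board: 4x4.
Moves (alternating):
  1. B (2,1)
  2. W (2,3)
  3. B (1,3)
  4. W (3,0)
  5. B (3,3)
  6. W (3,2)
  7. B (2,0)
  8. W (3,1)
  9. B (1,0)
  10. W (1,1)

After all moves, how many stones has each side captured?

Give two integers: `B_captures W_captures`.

Move 1: B@(2,1) -> caps B=0 W=0
Move 2: W@(2,3) -> caps B=0 W=0
Move 3: B@(1,3) -> caps B=0 W=0
Move 4: W@(3,0) -> caps B=0 W=0
Move 5: B@(3,3) -> caps B=0 W=0
Move 6: W@(3,2) -> caps B=0 W=1
Move 7: B@(2,0) -> caps B=0 W=1
Move 8: W@(3,1) -> caps B=0 W=1
Move 9: B@(1,0) -> caps B=0 W=1
Move 10: W@(1,1) -> caps B=0 W=1

Answer: 0 1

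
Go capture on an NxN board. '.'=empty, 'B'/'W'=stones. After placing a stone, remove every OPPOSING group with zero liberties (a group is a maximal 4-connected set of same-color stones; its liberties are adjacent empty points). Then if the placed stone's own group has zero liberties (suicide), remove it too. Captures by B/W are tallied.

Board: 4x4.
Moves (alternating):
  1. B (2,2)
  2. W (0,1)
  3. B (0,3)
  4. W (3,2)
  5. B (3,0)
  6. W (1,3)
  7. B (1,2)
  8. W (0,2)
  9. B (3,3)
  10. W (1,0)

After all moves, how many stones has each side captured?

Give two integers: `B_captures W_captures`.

Answer: 0 1

Derivation:
Move 1: B@(2,2) -> caps B=0 W=0
Move 2: W@(0,1) -> caps B=0 W=0
Move 3: B@(0,3) -> caps B=0 W=0
Move 4: W@(3,2) -> caps B=0 W=0
Move 5: B@(3,0) -> caps B=0 W=0
Move 6: W@(1,3) -> caps B=0 W=0
Move 7: B@(1,2) -> caps B=0 W=0
Move 8: W@(0,2) -> caps B=0 W=1
Move 9: B@(3,3) -> caps B=0 W=1
Move 10: W@(1,0) -> caps B=0 W=1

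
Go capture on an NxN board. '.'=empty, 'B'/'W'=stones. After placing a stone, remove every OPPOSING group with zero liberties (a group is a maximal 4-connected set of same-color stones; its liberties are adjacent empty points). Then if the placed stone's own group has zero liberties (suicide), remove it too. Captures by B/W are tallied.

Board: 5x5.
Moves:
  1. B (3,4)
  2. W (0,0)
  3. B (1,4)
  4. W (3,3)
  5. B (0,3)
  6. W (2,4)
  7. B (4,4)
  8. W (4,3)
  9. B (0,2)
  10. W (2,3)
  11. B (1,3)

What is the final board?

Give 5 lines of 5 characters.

Answer: W.BB.
...BB
...WW
...W.
...W.

Derivation:
Move 1: B@(3,4) -> caps B=0 W=0
Move 2: W@(0,0) -> caps B=0 W=0
Move 3: B@(1,4) -> caps B=0 W=0
Move 4: W@(3,3) -> caps B=0 W=0
Move 5: B@(0,3) -> caps B=0 W=0
Move 6: W@(2,4) -> caps B=0 W=0
Move 7: B@(4,4) -> caps B=0 W=0
Move 8: W@(4,3) -> caps B=0 W=2
Move 9: B@(0,2) -> caps B=0 W=2
Move 10: W@(2,3) -> caps B=0 W=2
Move 11: B@(1,3) -> caps B=0 W=2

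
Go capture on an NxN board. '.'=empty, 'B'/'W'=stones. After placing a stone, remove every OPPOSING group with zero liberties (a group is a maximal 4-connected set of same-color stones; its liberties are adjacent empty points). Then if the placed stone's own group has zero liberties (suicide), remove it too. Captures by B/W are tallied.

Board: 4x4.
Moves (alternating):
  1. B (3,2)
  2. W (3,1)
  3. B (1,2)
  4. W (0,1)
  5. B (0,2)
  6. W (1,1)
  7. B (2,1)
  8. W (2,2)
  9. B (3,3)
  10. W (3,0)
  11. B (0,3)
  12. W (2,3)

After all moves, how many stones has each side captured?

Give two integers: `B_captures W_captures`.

Answer: 0 2

Derivation:
Move 1: B@(3,2) -> caps B=0 W=0
Move 2: W@(3,1) -> caps B=0 W=0
Move 3: B@(1,2) -> caps B=0 W=0
Move 4: W@(0,1) -> caps B=0 W=0
Move 5: B@(0,2) -> caps B=0 W=0
Move 6: W@(1,1) -> caps B=0 W=0
Move 7: B@(2,1) -> caps B=0 W=0
Move 8: W@(2,2) -> caps B=0 W=0
Move 9: B@(3,3) -> caps B=0 W=0
Move 10: W@(3,0) -> caps B=0 W=0
Move 11: B@(0,3) -> caps B=0 W=0
Move 12: W@(2,3) -> caps B=0 W=2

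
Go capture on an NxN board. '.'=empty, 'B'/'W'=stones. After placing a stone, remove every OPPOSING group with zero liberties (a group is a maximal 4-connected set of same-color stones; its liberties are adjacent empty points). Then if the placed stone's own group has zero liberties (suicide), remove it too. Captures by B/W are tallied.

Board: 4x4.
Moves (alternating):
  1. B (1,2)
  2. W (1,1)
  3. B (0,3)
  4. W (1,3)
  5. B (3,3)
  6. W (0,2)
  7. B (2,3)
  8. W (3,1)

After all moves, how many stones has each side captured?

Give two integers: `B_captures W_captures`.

Answer: 0 1

Derivation:
Move 1: B@(1,2) -> caps B=0 W=0
Move 2: W@(1,1) -> caps B=0 W=0
Move 3: B@(0,3) -> caps B=0 W=0
Move 4: W@(1,3) -> caps B=0 W=0
Move 5: B@(3,3) -> caps B=0 W=0
Move 6: W@(0,2) -> caps B=0 W=1
Move 7: B@(2,3) -> caps B=0 W=1
Move 8: W@(3,1) -> caps B=0 W=1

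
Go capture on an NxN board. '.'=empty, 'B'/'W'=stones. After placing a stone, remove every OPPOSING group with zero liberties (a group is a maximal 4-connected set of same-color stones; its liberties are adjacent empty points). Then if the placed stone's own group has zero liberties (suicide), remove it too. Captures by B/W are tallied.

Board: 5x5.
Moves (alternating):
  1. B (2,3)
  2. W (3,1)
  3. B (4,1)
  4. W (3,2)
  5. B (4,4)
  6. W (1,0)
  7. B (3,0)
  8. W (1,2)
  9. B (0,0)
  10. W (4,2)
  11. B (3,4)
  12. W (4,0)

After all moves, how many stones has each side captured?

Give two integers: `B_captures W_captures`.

Move 1: B@(2,3) -> caps B=0 W=0
Move 2: W@(3,1) -> caps B=0 W=0
Move 3: B@(4,1) -> caps B=0 W=0
Move 4: W@(3,2) -> caps B=0 W=0
Move 5: B@(4,4) -> caps B=0 W=0
Move 6: W@(1,0) -> caps B=0 W=0
Move 7: B@(3,0) -> caps B=0 W=0
Move 8: W@(1,2) -> caps B=0 W=0
Move 9: B@(0,0) -> caps B=0 W=0
Move 10: W@(4,2) -> caps B=0 W=0
Move 11: B@(3,4) -> caps B=0 W=0
Move 12: W@(4,0) -> caps B=0 W=1

Answer: 0 1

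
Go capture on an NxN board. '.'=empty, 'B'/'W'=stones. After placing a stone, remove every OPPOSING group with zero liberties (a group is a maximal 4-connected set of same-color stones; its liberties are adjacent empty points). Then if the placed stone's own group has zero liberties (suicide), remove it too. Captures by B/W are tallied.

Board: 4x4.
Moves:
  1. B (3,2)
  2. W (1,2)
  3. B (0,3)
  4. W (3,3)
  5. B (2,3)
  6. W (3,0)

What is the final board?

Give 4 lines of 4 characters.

Move 1: B@(3,2) -> caps B=0 W=0
Move 2: W@(1,2) -> caps B=0 W=0
Move 3: B@(0,3) -> caps B=0 W=0
Move 4: W@(3,3) -> caps B=0 W=0
Move 5: B@(2,3) -> caps B=1 W=0
Move 6: W@(3,0) -> caps B=1 W=0

Answer: ...B
..W.
...B
W.B.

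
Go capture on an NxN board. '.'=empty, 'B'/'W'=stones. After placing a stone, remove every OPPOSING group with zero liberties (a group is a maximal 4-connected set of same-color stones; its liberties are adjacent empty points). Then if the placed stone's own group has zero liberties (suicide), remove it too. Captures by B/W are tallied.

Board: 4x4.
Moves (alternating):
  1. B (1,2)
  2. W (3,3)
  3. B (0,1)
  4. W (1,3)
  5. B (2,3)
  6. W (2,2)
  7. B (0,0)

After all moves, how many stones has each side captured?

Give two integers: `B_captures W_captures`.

Answer: 0 1

Derivation:
Move 1: B@(1,2) -> caps B=0 W=0
Move 2: W@(3,3) -> caps B=0 W=0
Move 3: B@(0,1) -> caps B=0 W=0
Move 4: W@(1,3) -> caps B=0 W=0
Move 5: B@(2,3) -> caps B=0 W=0
Move 6: W@(2,2) -> caps B=0 W=1
Move 7: B@(0,0) -> caps B=0 W=1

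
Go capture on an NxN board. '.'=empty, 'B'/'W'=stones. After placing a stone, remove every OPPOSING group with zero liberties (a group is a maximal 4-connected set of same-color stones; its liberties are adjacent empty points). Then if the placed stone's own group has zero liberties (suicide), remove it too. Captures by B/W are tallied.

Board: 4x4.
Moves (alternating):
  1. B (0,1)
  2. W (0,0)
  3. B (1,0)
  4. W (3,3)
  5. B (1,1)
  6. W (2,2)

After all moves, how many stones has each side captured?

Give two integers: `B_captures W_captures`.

Move 1: B@(0,1) -> caps B=0 W=0
Move 2: W@(0,0) -> caps B=0 W=0
Move 3: B@(1,0) -> caps B=1 W=0
Move 4: W@(3,3) -> caps B=1 W=0
Move 5: B@(1,1) -> caps B=1 W=0
Move 6: W@(2,2) -> caps B=1 W=0

Answer: 1 0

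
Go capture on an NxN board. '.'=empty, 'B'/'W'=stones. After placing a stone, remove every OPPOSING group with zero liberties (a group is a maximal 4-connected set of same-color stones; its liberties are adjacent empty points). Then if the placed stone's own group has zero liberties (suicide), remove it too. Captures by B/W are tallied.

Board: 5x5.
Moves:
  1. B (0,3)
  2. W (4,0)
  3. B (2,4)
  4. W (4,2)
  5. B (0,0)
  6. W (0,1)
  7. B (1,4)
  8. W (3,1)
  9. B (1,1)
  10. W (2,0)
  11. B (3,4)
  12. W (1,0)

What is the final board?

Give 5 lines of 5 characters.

Answer: .W.B.
WB..B
W...B
.W..B
W.W..

Derivation:
Move 1: B@(0,3) -> caps B=0 W=0
Move 2: W@(4,0) -> caps B=0 W=0
Move 3: B@(2,4) -> caps B=0 W=0
Move 4: W@(4,2) -> caps B=0 W=0
Move 5: B@(0,0) -> caps B=0 W=0
Move 6: W@(0,1) -> caps B=0 W=0
Move 7: B@(1,4) -> caps B=0 W=0
Move 8: W@(3,1) -> caps B=0 W=0
Move 9: B@(1,1) -> caps B=0 W=0
Move 10: W@(2,0) -> caps B=0 W=0
Move 11: B@(3,4) -> caps B=0 W=0
Move 12: W@(1,0) -> caps B=0 W=1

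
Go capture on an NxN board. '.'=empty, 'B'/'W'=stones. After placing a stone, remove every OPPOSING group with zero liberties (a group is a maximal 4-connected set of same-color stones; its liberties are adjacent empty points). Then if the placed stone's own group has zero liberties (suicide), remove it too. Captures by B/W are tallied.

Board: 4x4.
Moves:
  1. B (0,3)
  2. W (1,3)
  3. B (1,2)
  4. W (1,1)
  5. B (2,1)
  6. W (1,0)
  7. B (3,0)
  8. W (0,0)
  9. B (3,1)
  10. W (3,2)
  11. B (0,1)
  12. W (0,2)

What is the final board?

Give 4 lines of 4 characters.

Answer: W.W.
WWBW
.B..
BBW.

Derivation:
Move 1: B@(0,3) -> caps B=0 W=0
Move 2: W@(1,3) -> caps B=0 W=0
Move 3: B@(1,2) -> caps B=0 W=0
Move 4: W@(1,1) -> caps B=0 W=0
Move 5: B@(2,1) -> caps B=0 W=0
Move 6: W@(1,0) -> caps B=0 W=0
Move 7: B@(3,0) -> caps B=0 W=0
Move 8: W@(0,0) -> caps B=0 W=0
Move 9: B@(3,1) -> caps B=0 W=0
Move 10: W@(3,2) -> caps B=0 W=0
Move 11: B@(0,1) -> caps B=0 W=0
Move 12: W@(0,2) -> caps B=0 W=2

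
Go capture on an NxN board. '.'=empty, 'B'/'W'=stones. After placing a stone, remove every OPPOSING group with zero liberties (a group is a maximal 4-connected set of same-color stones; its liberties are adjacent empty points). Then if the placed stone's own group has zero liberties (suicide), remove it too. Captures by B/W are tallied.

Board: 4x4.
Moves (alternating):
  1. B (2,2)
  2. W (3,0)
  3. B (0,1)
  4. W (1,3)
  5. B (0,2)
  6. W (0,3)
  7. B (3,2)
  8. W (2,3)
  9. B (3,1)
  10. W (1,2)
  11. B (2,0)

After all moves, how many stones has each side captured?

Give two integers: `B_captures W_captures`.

Answer: 1 0

Derivation:
Move 1: B@(2,2) -> caps B=0 W=0
Move 2: W@(3,0) -> caps B=0 W=0
Move 3: B@(0,1) -> caps B=0 W=0
Move 4: W@(1,3) -> caps B=0 W=0
Move 5: B@(0,2) -> caps B=0 W=0
Move 6: W@(0,3) -> caps B=0 W=0
Move 7: B@(3,2) -> caps B=0 W=0
Move 8: W@(2,3) -> caps B=0 W=0
Move 9: B@(3,1) -> caps B=0 W=0
Move 10: W@(1,2) -> caps B=0 W=0
Move 11: B@(2,0) -> caps B=1 W=0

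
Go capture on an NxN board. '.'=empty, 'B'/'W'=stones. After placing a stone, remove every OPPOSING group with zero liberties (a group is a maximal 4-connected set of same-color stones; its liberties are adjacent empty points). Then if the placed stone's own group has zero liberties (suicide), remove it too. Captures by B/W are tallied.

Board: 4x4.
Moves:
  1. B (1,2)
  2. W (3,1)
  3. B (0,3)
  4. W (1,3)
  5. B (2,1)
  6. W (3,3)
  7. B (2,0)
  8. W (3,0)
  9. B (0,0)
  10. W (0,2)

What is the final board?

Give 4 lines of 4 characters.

Move 1: B@(1,2) -> caps B=0 W=0
Move 2: W@(3,1) -> caps B=0 W=0
Move 3: B@(0,3) -> caps B=0 W=0
Move 4: W@(1,3) -> caps B=0 W=0
Move 5: B@(2,1) -> caps B=0 W=0
Move 6: W@(3,3) -> caps B=0 W=0
Move 7: B@(2,0) -> caps B=0 W=0
Move 8: W@(3,0) -> caps B=0 W=0
Move 9: B@(0,0) -> caps B=0 W=0
Move 10: W@(0,2) -> caps B=0 W=1

Answer: B.W.
..BW
BB..
WW.W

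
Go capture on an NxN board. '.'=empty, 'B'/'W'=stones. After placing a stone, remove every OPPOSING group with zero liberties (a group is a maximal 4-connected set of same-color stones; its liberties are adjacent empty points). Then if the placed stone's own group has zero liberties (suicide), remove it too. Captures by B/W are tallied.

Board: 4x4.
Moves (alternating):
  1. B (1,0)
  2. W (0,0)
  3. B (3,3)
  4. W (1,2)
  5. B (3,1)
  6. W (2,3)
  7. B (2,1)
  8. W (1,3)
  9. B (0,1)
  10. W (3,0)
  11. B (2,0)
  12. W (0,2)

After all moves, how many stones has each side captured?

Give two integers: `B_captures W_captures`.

Answer: 2 0

Derivation:
Move 1: B@(1,0) -> caps B=0 W=0
Move 2: W@(0,0) -> caps B=0 W=0
Move 3: B@(3,3) -> caps B=0 W=0
Move 4: W@(1,2) -> caps B=0 W=0
Move 5: B@(3,1) -> caps B=0 W=0
Move 6: W@(2,3) -> caps B=0 W=0
Move 7: B@(2,1) -> caps B=0 W=0
Move 8: W@(1,3) -> caps B=0 W=0
Move 9: B@(0,1) -> caps B=1 W=0
Move 10: W@(3,0) -> caps B=1 W=0
Move 11: B@(2,0) -> caps B=2 W=0
Move 12: W@(0,2) -> caps B=2 W=0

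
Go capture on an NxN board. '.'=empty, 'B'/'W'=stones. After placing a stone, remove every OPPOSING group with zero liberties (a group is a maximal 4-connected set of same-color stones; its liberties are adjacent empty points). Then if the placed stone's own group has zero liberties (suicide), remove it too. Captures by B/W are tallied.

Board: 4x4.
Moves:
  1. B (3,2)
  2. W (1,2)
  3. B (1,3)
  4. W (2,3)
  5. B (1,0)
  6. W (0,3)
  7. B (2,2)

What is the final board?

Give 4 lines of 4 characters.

Move 1: B@(3,2) -> caps B=0 W=0
Move 2: W@(1,2) -> caps B=0 W=0
Move 3: B@(1,3) -> caps B=0 W=0
Move 4: W@(2,3) -> caps B=0 W=0
Move 5: B@(1,0) -> caps B=0 W=0
Move 6: W@(0,3) -> caps B=0 W=1
Move 7: B@(2,2) -> caps B=0 W=1

Answer: ...W
B.W.
..BW
..B.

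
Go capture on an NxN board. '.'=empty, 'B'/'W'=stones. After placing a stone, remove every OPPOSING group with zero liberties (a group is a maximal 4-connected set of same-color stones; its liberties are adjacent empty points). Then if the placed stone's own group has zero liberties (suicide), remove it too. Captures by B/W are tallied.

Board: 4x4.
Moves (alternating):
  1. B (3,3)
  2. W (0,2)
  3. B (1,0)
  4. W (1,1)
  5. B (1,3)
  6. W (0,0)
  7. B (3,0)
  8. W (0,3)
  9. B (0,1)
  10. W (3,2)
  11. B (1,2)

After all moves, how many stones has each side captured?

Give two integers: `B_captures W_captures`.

Move 1: B@(3,3) -> caps B=0 W=0
Move 2: W@(0,2) -> caps B=0 W=0
Move 3: B@(1,0) -> caps B=0 W=0
Move 4: W@(1,1) -> caps B=0 W=0
Move 5: B@(1,3) -> caps B=0 W=0
Move 6: W@(0,0) -> caps B=0 W=0
Move 7: B@(3,0) -> caps B=0 W=0
Move 8: W@(0,3) -> caps B=0 W=0
Move 9: B@(0,1) -> caps B=1 W=0
Move 10: W@(3,2) -> caps B=1 W=0
Move 11: B@(1,2) -> caps B=3 W=0

Answer: 3 0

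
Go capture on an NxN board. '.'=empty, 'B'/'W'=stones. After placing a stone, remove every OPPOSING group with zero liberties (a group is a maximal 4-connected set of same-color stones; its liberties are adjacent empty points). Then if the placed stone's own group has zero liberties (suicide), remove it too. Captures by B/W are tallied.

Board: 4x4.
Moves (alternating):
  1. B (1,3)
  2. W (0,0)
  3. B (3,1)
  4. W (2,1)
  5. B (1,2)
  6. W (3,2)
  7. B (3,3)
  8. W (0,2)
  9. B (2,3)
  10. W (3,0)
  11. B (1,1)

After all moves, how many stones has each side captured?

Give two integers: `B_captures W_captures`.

Answer: 0 1

Derivation:
Move 1: B@(1,3) -> caps B=0 W=0
Move 2: W@(0,0) -> caps B=0 W=0
Move 3: B@(3,1) -> caps B=0 W=0
Move 4: W@(2,1) -> caps B=0 W=0
Move 5: B@(1,2) -> caps B=0 W=0
Move 6: W@(3,2) -> caps B=0 W=0
Move 7: B@(3,3) -> caps B=0 W=0
Move 8: W@(0,2) -> caps B=0 W=0
Move 9: B@(2,3) -> caps B=0 W=0
Move 10: W@(3,0) -> caps B=0 W=1
Move 11: B@(1,1) -> caps B=0 W=1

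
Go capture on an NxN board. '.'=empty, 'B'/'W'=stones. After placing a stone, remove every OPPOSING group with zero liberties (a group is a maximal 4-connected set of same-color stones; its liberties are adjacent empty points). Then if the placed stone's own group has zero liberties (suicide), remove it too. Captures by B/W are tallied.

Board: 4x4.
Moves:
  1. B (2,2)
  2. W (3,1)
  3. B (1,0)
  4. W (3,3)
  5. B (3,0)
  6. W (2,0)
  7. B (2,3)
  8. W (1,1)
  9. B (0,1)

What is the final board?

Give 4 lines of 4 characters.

Move 1: B@(2,2) -> caps B=0 W=0
Move 2: W@(3,1) -> caps B=0 W=0
Move 3: B@(1,0) -> caps B=0 W=0
Move 4: W@(3,3) -> caps B=0 W=0
Move 5: B@(3,0) -> caps B=0 W=0
Move 6: W@(2,0) -> caps B=0 W=1
Move 7: B@(2,3) -> caps B=0 W=1
Move 8: W@(1,1) -> caps B=0 W=1
Move 9: B@(0,1) -> caps B=0 W=1

Answer: .B..
BW..
W.BB
.W.W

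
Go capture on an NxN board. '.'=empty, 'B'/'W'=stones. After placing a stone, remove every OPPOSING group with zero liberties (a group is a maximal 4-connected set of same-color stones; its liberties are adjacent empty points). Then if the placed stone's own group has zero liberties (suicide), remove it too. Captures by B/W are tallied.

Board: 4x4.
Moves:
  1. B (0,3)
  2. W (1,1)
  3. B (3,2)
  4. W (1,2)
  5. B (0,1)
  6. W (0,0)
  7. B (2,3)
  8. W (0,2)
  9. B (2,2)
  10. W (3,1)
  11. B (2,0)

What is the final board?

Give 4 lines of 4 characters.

Move 1: B@(0,3) -> caps B=0 W=0
Move 2: W@(1,1) -> caps B=0 W=0
Move 3: B@(3,2) -> caps B=0 W=0
Move 4: W@(1,2) -> caps B=0 W=0
Move 5: B@(0,1) -> caps B=0 W=0
Move 6: W@(0,0) -> caps B=0 W=0
Move 7: B@(2,3) -> caps B=0 W=0
Move 8: W@(0,2) -> caps B=0 W=1
Move 9: B@(2,2) -> caps B=0 W=1
Move 10: W@(3,1) -> caps B=0 W=1
Move 11: B@(2,0) -> caps B=0 W=1

Answer: W.WB
.WW.
B.BB
.WB.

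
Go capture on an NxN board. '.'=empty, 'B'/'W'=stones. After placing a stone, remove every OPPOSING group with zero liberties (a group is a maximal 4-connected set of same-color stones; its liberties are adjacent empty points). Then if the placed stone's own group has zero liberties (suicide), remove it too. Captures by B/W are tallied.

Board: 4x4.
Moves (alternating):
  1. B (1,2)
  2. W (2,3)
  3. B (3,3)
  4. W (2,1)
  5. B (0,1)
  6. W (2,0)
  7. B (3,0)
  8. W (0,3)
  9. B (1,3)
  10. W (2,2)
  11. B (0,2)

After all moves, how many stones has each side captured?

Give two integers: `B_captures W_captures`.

Move 1: B@(1,2) -> caps B=0 W=0
Move 2: W@(2,3) -> caps B=0 W=0
Move 3: B@(3,3) -> caps B=0 W=0
Move 4: W@(2,1) -> caps B=0 W=0
Move 5: B@(0,1) -> caps B=0 W=0
Move 6: W@(2,0) -> caps B=0 W=0
Move 7: B@(3,0) -> caps B=0 W=0
Move 8: W@(0,3) -> caps B=0 W=0
Move 9: B@(1,3) -> caps B=0 W=0
Move 10: W@(2,2) -> caps B=0 W=0
Move 11: B@(0,2) -> caps B=1 W=0

Answer: 1 0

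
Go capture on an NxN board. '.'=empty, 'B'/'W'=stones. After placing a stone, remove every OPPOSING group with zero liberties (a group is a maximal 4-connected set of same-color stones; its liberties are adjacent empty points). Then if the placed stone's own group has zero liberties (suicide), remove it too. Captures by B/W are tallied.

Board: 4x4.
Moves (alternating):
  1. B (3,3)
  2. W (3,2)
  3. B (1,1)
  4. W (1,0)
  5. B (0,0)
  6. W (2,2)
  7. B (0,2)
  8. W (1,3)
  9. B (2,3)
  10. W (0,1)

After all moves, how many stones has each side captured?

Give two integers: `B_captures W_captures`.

Move 1: B@(3,3) -> caps B=0 W=0
Move 2: W@(3,2) -> caps B=0 W=0
Move 3: B@(1,1) -> caps B=0 W=0
Move 4: W@(1,0) -> caps B=0 W=0
Move 5: B@(0,0) -> caps B=0 W=0
Move 6: W@(2,2) -> caps B=0 W=0
Move 7: B@(0,2) -> caps B=0 W=0
Move 8: W@(1,3) -> caps B=0 W=0
Move 9: B@(2,3) -> caps B=0 W=0
Move 10: W@(0,1) -> caps B=0 W=1

Answer: 0 1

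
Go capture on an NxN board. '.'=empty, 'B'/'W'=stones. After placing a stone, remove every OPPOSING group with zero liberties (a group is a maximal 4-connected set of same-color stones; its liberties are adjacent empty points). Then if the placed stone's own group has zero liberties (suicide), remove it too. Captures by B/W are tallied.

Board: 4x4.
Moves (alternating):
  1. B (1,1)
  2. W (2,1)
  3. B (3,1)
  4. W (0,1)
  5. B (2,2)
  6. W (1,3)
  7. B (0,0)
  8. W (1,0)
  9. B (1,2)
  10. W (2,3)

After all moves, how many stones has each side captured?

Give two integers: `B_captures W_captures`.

Move 1: B@(1,1) -> caps B=0 W=0
Move 2: W@(2,1) -> caps B=0 W=0
Move 3: B@(3,1) -> caps B=0 W=0
Move 4: W@(0,1) -> caps B=0 W=0
Move 5: B@(2,2) -> caps B=0 W=0
Move 6: W@(1,3) -> caps B=0 W=0
Move 7: B@(0,0) -> caps B=0 W=0
Move 8: W@(1,0) -> caps B=0 W=1
Move 9: B@(1,2) -> caps B=0 W=1
Move 10: W@(2,3) -> caps B=0 W=1

Answer: 0 1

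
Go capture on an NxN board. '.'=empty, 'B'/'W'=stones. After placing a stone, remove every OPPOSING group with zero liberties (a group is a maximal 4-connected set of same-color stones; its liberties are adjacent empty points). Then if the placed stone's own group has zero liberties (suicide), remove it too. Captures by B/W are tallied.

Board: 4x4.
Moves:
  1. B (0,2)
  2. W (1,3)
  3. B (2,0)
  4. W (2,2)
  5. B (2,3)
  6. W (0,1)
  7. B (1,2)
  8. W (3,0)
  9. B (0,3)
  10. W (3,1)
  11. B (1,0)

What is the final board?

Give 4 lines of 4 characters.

Move 1: B@(0,2) -> caps B=0 W=0
Move 2: W@(1,3) -> caps B=0 W=0
Move 3: B@(2,0) -> caps B=0 W=0
Move 4: W@(2,2) -> caps B=0 W=0
Move 5: B@(2,3) -> caps B=0 W=0
Move 6: W@(0,1) -> caps B=0 W=0
Move 7: B@(1,2) -> caps B=0 W=0
Move 8: W@(3,0) -> caps B=0 W=0
Move 9: B@(0,3) -> caps B=1 W=0
Move 10: W@(3,1) -> caps B=1 W=0
Move 11: B@(1,0) -> caps B=1 W=0

Answer: .WBB
B.B.
B.WB
WW..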